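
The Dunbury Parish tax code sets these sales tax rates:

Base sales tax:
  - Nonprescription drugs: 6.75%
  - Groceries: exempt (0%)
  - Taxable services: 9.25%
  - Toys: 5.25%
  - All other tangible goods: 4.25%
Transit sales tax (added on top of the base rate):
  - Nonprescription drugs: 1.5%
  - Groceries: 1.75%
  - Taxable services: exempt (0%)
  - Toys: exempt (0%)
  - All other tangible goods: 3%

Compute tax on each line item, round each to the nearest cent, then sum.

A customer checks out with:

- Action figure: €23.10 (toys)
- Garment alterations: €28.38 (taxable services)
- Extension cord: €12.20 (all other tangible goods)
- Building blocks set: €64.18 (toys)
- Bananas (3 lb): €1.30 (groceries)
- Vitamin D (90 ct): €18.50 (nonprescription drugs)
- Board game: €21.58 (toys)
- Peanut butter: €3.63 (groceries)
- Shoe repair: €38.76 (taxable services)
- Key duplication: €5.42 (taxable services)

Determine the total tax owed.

Action figure €23.10: toys → 5.25% + 0% transit = 5.25% → €1.21
Garment alterations €28.38: taxable services → 9.25% + 0% transit = 9.25% → €2.63
Extension cord €12.20: all other tangible goods → 4.25% + 3% transit = 7.25% → €0.88
Building blocks set €64.18: toys → 5.25% + 0% transit = 5.25% → €3.37
Bananas (3 lb) €1.30: groceries → 0% + 1.75% transit = 1.75% → €0.02
Vitamin D (90 ct) €18.50: nonprescription drugs → 6.75% + 1.5% transit = 8.25% → €1.53
Board game €21.58: toys → 5.25% + 0% transit = 5.25% → €1.13
Peanut butter €3.63: groceries → 0% + 1.75% transit = 1.75% → €0.06
Shoe repair €38.76: taxable services → 9.25% + 0% transit = 9.25% → €3.59
Key duplication €5.42: taxable services → 9.25% + 0% transit = 9.25% → €0.50
Total tax = €1.21 + €2.63 + €0.88 + €3.37 + €0.02 + €1.53 + €1.13 + €0.06 + €3.59 + €0.50 = €14.92

€14.92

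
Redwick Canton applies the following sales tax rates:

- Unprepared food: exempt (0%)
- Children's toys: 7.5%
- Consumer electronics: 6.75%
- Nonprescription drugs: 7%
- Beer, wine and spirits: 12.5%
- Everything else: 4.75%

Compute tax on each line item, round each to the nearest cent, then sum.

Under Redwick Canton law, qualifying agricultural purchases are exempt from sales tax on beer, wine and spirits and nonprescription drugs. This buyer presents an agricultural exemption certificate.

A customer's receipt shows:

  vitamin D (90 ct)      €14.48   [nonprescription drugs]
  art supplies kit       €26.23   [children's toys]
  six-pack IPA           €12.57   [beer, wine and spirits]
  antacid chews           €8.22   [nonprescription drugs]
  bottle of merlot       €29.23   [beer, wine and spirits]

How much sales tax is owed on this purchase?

€1.97

Vitamin D (90 ct) €14.48: nonprescription drugs, buyer-exempt → 0% → €0.00
Art supplies kit €26.23: children's toys → 7.5% → €1.97
Six-pack IPA €12.57: beer, wine and spirits, buyer-exempt → 0% → €0.00
Antacid chews €8.22: nonprescription drugs, buyer-exempt → 0% → €0.00
Bottle of merlot €29.23: beer, wine and spirits, buyer-exempt → 0% → €0.00
Total tax = €1.97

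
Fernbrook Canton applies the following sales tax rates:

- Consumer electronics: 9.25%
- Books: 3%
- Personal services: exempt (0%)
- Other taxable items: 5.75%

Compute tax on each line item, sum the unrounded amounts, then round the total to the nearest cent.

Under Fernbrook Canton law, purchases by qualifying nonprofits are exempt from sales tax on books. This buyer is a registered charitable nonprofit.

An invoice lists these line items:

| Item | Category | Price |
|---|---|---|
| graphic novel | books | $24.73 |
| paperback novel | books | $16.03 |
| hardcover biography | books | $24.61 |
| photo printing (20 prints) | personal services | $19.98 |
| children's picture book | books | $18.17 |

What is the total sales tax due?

Graphic novel $24.73: books, buyer-exempt → 0% → $0.00
Paperback novel $16.03: books, buyer-exempt → 0% → $0.00
Hardcover biography $24.61: books, buyer-exempt → 0% → $0.00
Photo printing (20 prints) $19.98: personal services → 0% → $0.00
Children's picture book $18.17: books, buyer-exempt → 0% → $0.00
Unrounded tax sum = $0.00 → $0.00

$0.00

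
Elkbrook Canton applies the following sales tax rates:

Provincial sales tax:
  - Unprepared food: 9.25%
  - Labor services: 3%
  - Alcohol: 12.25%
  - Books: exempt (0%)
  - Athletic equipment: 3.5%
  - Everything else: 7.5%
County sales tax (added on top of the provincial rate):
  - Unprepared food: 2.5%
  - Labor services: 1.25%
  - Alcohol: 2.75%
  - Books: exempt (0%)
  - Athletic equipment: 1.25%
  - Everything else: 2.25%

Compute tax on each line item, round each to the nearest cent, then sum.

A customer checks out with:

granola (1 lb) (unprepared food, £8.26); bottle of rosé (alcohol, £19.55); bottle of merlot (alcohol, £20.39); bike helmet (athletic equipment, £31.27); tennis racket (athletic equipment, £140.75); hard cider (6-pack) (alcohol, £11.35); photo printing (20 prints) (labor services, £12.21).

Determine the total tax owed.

Granola (1 lb) £8.26: unprepared food → 9.25% + 2.5% county = 11.75% → £0.97
Bottle of rosé £19.55: alcohol → 12.25% + 2.75% county = 15% → £2.93
Bottle of merlot £20.39: alcohol → 12.25% + 2.75% county = 15% → £3.06
Bike helmet £31.27: athletic equipment → 3.5% + 1.25% county = 4.75% → £1.49
Tennis racket £140.75: athletic equipment → 3.5% + 1.25% county = 4.75% → £6.69
Hard cider (6-pack) £11.35: alcohol → 12.25% + 2.75% county = 15% → £1.70
Photo printing (20 prints) £12.21: labor services → 3% + 1.25% county = 4.25% → £0.52
Total tax = £0.97 + £2.93 + £3.06 + £1.49 + £6.69 + £1.70 + £0.52 = £17.36

£17.36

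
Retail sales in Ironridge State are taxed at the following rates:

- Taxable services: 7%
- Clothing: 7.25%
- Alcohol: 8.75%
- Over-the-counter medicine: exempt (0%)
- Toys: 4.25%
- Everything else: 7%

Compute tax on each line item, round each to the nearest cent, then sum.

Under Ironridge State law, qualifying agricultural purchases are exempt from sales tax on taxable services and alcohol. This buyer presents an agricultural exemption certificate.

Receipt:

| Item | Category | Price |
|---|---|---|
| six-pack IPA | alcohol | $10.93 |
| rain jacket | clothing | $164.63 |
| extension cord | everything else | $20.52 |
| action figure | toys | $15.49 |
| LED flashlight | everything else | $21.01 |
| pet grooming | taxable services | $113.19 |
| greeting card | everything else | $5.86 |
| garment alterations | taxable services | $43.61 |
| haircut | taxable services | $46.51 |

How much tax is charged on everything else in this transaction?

$3.32

Extension cord $20.52: everything else → 7% → $1.44
LED flashlight $21.01: everything else → 7% → $1.47
Greeting card $5.86: everything else → 7% → $0.41
Tax on everything else = $1.44 + $1.47 + $0.41 = $3.32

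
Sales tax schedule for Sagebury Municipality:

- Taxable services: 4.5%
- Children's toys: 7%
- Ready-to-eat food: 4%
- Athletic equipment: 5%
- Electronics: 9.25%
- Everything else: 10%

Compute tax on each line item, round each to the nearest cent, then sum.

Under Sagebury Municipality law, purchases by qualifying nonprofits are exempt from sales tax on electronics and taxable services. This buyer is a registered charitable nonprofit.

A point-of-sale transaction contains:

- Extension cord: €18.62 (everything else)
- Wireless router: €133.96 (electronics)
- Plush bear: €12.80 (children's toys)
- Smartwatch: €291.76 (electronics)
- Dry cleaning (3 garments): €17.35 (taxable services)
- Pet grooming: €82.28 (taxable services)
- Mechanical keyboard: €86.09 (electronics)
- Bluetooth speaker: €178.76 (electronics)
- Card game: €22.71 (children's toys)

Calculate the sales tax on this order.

€4.35

Extension cord €18.62: everything else → 10% → €1.86
Wireless router €133.96: electronics, buyer-exempt → 0% → €0.00
Plush bear €12.80: children's toys → 7% → €0.90
Smartwatch €291.76: electronics, buyer-exempt → 0% → €0.00
Dry cleaning (3 garments) €17.35: taxable services, buyer-exempt → 0% → €0.00
Pet grooming €82.28: taxable services, buyer-exempt → 0% → €0.00
Mechanical keyboard €86.09: electronics, buyer-exempt → 0% → €0.00
Bluetooth speaker €178.76: electronics, buyer-exempt → 0% → €0.00
Card game €22.71: children's toys → 7% → €1.59
Total tax = €1.86 + €0.90 + €1.59 = €4.35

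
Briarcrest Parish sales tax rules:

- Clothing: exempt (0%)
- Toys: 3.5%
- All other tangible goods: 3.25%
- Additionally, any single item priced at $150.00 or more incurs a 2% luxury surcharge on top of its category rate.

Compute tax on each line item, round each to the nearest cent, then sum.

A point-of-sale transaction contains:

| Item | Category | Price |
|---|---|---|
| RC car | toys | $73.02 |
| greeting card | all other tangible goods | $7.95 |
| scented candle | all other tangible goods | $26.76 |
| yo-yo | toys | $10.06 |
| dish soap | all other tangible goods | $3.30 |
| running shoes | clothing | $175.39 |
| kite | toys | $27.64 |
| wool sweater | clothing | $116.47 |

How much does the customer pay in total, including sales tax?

RC car $73.02: toys → 3.5% → $2.56
Greeting card $7.95: all other tangible goods → 3.25% → $0.26
Scented candle $26.76: all other tangible goods → 3.25% → $0.87
Yo-yo $10.06: toys → 3.5% → $0.35
Dish soap $3.30: all other tangible goods → 3.25% → $0.11
Running shoes $175.39: clothing → 0% + 2% surcharge = 2% → $3.51
Kite $27.64: toys → 3.5% → $0.97
Wool sweater $116.47: clothing → 0% → $0.00
Subtotal = $440.59; tax = $8.63; total due = $449.22

$449.22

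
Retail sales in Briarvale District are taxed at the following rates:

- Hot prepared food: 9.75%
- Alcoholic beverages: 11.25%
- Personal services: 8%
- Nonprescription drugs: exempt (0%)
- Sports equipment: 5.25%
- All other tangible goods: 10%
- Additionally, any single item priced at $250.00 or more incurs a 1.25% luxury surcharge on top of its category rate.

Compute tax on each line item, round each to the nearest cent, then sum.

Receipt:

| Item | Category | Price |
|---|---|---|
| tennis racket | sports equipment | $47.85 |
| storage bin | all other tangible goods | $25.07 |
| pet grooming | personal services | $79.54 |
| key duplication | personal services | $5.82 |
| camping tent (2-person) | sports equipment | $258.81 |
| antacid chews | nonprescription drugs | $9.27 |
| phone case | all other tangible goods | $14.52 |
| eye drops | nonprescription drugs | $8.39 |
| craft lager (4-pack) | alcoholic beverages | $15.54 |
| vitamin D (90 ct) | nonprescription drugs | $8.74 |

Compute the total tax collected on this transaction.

Tennis racket $47.85: sports equipment → 5.25% → $2.51
Storage bin $25.07: all other tangible goods → 10% → $2.51
Pet grooming $79.54: personal services → 8% → $6.36
Key duplication $5.82: personal services → 8% → $0.47
Camping tent (2-person) $258.81: sports equipment → 5.25% + 1.25% surcharge = 6.5% → $16.82
Antacid chews $9.27: nonprescription drugs → 0% → $0.00
Phone case $14.52: all other tangible goods → 10% → $1.45
Eye drops $8.39: nonprescription drugs → 0% → $0.00
Craft lager (4-pack) $15.54: alcoholic beverages → 11.25% → $1.75
Vitamin D (90 ct) $8.74: nonprescription drugs → 0% → $0.00
Total tax = $2.51 + $2.51 + $6.36 + $0.47 + $16.82 + $1.45 + $1.75 = $31.87

$31.87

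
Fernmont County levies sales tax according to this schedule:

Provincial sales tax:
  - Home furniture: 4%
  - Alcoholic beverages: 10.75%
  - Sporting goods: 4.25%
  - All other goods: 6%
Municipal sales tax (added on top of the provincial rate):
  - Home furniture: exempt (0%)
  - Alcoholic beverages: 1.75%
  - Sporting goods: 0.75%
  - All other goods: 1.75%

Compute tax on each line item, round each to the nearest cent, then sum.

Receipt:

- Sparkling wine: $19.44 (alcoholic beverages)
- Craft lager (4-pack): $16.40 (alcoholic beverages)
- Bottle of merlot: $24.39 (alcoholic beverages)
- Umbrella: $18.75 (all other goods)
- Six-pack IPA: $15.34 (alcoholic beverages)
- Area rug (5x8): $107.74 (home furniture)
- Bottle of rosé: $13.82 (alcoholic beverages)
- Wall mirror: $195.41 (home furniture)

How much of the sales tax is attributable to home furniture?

$12.13

Area rug (5x8) $107.74: home furniture → 4% + 0% municipal = 4% → $4.31
Wall mirror $195.41: home furniture → 4% + 0% municipal = 4% → $7.82
Tax on home furniture = $4.31 + $7.82 = $12.13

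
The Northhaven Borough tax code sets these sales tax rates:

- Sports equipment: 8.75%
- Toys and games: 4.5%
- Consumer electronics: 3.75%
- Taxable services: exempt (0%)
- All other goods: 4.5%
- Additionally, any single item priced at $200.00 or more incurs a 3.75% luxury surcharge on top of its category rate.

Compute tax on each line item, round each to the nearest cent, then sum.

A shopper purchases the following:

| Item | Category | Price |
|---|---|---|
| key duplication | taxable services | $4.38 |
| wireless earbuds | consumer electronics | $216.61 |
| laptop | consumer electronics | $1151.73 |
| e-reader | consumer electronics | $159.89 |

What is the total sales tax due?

Key duplication $4.38: taxable services → 0% → $0.00
Wireless earbuds $216.61: consumer electronics → 3.75% + 3.75% surcharge = 7.5% → $16.25
Laptop $1151.73: consumer electronics → 3.75% + 3.75% surcharge = 7.5% → $86.38
E-reader $159.89: consumer electronics → 3.75% → $6.00
Total tax = $16.25 + $86.38 + $6.00 = $108.63

$108.63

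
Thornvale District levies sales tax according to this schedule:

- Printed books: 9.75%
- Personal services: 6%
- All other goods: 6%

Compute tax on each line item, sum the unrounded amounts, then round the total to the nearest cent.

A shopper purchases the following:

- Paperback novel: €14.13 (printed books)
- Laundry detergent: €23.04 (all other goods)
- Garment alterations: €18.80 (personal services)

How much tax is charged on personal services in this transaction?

€1.13

Garment alterations €18.80: personal services → 6% → €1.128
Tax on personal services: unrounded sum = €1.128 → €1.13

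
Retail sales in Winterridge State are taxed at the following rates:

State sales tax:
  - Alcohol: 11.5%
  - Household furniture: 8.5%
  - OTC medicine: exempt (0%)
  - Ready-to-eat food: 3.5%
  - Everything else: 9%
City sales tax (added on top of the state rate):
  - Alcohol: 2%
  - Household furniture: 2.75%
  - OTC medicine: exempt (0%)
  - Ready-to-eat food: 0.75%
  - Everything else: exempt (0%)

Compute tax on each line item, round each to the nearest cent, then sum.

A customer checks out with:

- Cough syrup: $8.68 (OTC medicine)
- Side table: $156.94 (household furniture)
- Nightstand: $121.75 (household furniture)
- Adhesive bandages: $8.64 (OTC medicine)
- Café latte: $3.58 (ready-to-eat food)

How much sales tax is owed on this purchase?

Cough syrup $8.68: OTC medicine → 0% + 0% city = 0% → $0.00
Side table $156.94: household furniture → 8.5% + 2.75% city = 11.25% → $17.66
Nightstand $121.75: household furniture → 8.5% + 2.75% city = 11.25% → $13.70
Adhesive bandages $8.64: OTC medicine → 0% + 0% city = 0% → $0.00
Café latte $3.58: ready-to-eat food → 3.5% + 0.75% city = 4.25% → $0.15
Total tax = $17.66 + $13.70 + $0.15 = $31.51

$31.51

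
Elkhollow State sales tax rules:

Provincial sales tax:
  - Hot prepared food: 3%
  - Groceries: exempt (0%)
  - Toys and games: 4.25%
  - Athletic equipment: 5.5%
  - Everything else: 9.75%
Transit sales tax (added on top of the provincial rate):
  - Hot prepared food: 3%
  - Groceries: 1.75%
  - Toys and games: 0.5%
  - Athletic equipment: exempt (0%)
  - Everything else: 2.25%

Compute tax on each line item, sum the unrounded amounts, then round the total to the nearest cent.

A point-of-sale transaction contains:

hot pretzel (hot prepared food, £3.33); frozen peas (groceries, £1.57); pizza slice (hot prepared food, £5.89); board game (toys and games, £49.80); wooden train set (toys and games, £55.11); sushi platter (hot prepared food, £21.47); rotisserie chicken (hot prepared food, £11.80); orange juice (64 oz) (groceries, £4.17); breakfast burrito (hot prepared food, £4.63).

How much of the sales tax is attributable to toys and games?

£4.98

Board game £49.80: toys and games → 4.25% + 0.5% transit = 4.75% → £2.3655
Wooden train set £55.11: toys and games → 4.25% + 0.5% transit = 4.75% → £2.617725
Tax on toys and games: unrounded sum = £4.983225 → £4.98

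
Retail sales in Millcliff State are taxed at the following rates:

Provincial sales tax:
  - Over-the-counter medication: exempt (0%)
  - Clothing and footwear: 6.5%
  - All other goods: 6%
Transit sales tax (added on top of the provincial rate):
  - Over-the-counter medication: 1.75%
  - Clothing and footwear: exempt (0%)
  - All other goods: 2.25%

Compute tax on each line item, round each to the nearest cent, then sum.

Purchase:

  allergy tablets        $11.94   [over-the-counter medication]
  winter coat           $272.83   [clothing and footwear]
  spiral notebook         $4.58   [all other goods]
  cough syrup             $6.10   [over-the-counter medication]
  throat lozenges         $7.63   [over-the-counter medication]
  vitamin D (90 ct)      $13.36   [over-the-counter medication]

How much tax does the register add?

$18.79

Allergy tablets $11.94: over-the-counter medication → 0% + 1.75% transit = 1.75% → $0.21
Winter coat $272.83: clothing and footwear → 6.5% + 0% transit = 6.5% → $17.73
Spiral notebook $4.58: all other goods → 6% + 2.25% transit = 8.25% → $0.38
Cough syrup $6.10: over-the-counter medication → 0% + 1.75% transit = 1.75% → $0.11
Throat lozenges $7.63: over-the-counter medication → 0% + 1.75% transit = 1.75% → $0.13
Vitamin D (90 ct) $13.36: over-the-counter medication → 0% + 1.75% transit = 1.75% → $0.23
Total tax = $0.21 + $17.73 + $0.38 + $0.11 + $0.13 + $0.23 = $18.79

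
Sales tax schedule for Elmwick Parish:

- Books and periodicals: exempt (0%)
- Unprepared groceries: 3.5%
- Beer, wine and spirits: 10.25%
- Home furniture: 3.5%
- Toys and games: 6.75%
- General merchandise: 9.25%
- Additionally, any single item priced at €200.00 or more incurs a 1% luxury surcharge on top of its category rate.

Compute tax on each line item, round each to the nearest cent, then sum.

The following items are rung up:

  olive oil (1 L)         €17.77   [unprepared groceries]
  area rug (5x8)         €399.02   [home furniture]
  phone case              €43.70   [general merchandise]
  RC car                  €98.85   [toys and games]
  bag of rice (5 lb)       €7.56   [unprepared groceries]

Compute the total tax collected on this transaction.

€29.55

Olive oil (1 L) €17.77: unprepared groceries → 3.5% → €0.62
Area rug (5x8) €399.02: home furniture → 3.5% + 1% surcharge = 4.5% → €17.96
Phone case €43.70: general merchandise → 9.25% → €4.04
RC car €98.85: toys and games → 6.75% → €6.67
Bag of rice (5 lb) €7.56: unprepared groceries → 3.5% → €0.26
Total tax = €0.62 + €17.96 + €4.04 + €6.67 + €0.26 = €29.55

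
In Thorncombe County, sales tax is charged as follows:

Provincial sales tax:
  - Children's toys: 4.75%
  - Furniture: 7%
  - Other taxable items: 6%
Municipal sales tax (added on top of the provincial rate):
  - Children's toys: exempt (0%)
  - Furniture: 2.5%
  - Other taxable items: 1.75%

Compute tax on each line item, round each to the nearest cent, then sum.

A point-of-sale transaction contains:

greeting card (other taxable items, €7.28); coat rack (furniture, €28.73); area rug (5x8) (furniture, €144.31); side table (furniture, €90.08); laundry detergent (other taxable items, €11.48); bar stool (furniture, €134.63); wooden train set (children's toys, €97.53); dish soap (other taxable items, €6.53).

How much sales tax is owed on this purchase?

Greeting card €7.28: other taxable items → 6% + 1.75% municipal = 7.75% → €0.56
Coat rack €28.73: furniture → 7% + 2.5% municipal = 9.5% → €2.73
Area rug (5x8) €144.31: furniture → 7% + 2.5% municipal = 9.5% → €13.71
Side table €90.08: furniture → 7% + 2.5% municipal = 9.5% → €8.56
Laundry detergent €11.48: other taxable items → 6% + 1.75% municipal = 7.75% → €0.89
Bar stool €134.63: furniture → 7% + 2.5% municipal = 9.5% → €12.79
Wooden train set €97.53: children's toys → 4.75% + 0% municipal = 4.75% → €4.63
Dish soap €6.53: other taxable items → 6% + 1.75% municipal = 7.75% → €0.51
Total tax = €0.56 + €2.73 + €13.71 + €8.56 + €0.89 + €12.79 + €4.63 + €0.51 = €44.38

€44.38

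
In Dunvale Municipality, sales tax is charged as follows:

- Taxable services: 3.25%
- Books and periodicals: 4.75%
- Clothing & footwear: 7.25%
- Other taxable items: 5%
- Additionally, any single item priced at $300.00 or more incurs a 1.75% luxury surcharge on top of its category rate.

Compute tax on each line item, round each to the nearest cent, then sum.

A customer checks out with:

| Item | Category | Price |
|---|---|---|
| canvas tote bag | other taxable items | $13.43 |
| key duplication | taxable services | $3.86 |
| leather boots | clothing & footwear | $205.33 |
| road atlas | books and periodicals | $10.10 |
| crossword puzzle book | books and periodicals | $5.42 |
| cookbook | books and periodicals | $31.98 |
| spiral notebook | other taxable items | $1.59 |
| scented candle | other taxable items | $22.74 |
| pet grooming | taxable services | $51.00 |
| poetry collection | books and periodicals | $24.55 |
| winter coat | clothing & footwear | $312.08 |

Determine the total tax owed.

$50.09

Canvas tote bag $13.43: other taxable items → 5% → $0.67
Key duplication $3.86: taxable services → 3.25% → $0.13
Leather boots $205.33: clothing & footwear → 7.25% → $14.89
Road atlas $10.10: books and periodicals → 4.75% → $0.48
Crossword puzzle book $5.42: books and periodicals → 4.75% → $0.26
Cookbook $31.98: books and periodicals → 4.75% → $1.52
Spiral notebook $1.59: other taxable items → 5% → $0.08
Scented candle $22.74: other taxable items → 5% → $1.14
Pet grooming $51.00: taxable services → 3.25% → $1.66
Poetry collection $24.55: books and periodicals → 4.75% → $1.17
Winter coat $312.08: clothing & footwear → 7.25% + 1.75% surcharge = 9% → $28.09
Total tax = $0.67 + $0.13 + $14.89 + $0.48 + $0.26 + $1.52 + $0.08 + $1.14 + $1.66 + $1.17 + $28.09 = $50.09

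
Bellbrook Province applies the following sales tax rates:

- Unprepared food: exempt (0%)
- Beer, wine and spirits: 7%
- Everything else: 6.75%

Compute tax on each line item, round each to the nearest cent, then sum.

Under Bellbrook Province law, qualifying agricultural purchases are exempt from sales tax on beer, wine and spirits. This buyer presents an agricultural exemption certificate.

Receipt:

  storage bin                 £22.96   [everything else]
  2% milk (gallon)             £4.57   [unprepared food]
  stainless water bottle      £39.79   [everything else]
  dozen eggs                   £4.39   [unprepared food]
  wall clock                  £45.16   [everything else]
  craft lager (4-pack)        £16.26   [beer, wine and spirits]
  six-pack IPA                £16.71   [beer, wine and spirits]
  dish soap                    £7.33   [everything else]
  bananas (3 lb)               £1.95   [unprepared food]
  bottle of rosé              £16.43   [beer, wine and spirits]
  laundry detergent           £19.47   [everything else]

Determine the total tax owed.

£9.09

Storage bin £22.96: everything else → 6.75% → £1.55
2% milk (gallon) £4.57: unprepared food → 0% → £0.00
Stainless water bottle £39.79: everything else → 6.75% → £2.69
Dozen eggs £4.39: unprepared food → 0% → £0.00
Wall clock £45.16: everything else → 6.75% → £3.05
Craft lager (4-pack) £16.26: beer, wine and spirits, buyer-exempt → 0% → £0.00
Six-pack IPA £16.71: beer, wine and spirits, buyer-exempt → 0% → £0.00
Dish soap £7.33: everything else → 6.75% → £0.49
Bananas (3 lb) £1.95: unprepared food → 0% → £0.00
Bottle of rosé £16.43: beer, wine and spirits, buyer-exempt → 0% → £0.00
Laundry detergent £19.47: everything else → 6.75% → £1.31
Total tax = £1.55 + £2.69 + £3.05 + £0.49 + £1.31 = £9.09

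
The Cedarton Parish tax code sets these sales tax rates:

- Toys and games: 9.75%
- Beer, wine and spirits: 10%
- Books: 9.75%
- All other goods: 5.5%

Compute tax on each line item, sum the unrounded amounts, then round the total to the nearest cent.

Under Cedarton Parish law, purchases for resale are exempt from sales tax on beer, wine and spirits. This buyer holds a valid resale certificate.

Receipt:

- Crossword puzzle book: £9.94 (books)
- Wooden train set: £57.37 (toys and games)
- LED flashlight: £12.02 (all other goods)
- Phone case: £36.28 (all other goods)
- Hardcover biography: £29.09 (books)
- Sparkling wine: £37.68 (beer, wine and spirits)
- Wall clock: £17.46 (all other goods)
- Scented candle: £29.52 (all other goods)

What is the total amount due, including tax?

Crossword puzzle book £9.94: books → 9.75% → £0.96915
Wooden train set £57.37: toys and games → 9.75% → £5.593575
LED flashlight £12.02: all other goods → 5.5% → £0.6611
Phone case £36.28: all other goods → 5.5% → £1.9954
Hardcover biography £29.09: books → 9.75% → £2.836275
Sparkling wine £37.68: beer, wine and spirits, buyer-exempt → 0% → £0.00
Wall clock £17.46: all other goods → 5.5% → £0.9603
Scented candle £29.52: all other goods → 5.5% → £1.6236
Subtotal = £229.36; unrounded tax = £14.6394 → £14.64; total due = £244.00

£244.00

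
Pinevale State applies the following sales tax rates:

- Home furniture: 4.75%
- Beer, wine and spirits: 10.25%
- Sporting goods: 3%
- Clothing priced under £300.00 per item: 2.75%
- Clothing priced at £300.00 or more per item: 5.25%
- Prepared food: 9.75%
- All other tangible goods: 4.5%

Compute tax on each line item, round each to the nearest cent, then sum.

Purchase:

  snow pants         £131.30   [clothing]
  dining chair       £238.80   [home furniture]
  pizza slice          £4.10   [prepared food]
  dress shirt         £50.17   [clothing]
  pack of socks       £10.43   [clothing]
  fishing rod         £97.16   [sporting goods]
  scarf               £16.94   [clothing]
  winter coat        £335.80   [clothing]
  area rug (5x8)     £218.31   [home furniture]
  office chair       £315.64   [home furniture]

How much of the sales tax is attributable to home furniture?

£36.70

Dining chair £238.80: home furniture → 4.75% → £11.34
Area rug (5x8) £218.31: home furniture → 4.75% → £10.37
Office chair £315.64: home furniture → 4.75% → £14.99
Tax on home furniture = £11.34 + £10.37 + £14.99 = £36.70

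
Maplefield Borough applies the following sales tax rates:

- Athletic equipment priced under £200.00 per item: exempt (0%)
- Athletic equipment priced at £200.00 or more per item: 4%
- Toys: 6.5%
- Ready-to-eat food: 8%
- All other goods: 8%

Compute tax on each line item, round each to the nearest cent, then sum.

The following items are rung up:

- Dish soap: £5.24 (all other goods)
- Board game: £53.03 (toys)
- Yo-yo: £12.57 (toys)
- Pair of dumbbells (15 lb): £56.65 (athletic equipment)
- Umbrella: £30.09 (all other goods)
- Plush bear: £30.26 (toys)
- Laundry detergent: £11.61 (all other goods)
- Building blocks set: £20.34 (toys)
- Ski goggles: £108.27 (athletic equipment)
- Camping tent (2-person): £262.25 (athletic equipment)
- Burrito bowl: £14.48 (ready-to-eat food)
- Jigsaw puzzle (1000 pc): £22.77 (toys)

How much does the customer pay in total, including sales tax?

Dish soap £5.24: all other goods → 8% → £0.42
Board game £53.03: toys → 6.5% → £3.45
Yo-yo £12.57: toys → 6.5% → £0.82
Pair of dumbbells (15 lb) £56.65: athletic equipment, under £200.00 → 0% → £0.00
Umbrella £30.09: all other goods → 8% → £2.41
Plush bear £30.26: toys → 6.5% → £1.97
Laundry detergent £11.61: all other goods → 8% → £0.93
Building blocks set £20.34: toys → 6.5% → £1.32
Ski goggles £108.27: athletic equipment, under £200.00 → 0% → £0.00
Camping tent (2-person) £262.25: athletic equipment, £200.00 or more → 4% → £10.49
Burrito bowl £14.48: ready-to-eat food → 8% → £1.16
Jigsaw puzzle (1000 pc) £22.77: toys → 6.5% → £1.48
Subtotal = £627.56; tax = £24.45; total due = £652.01

£652.01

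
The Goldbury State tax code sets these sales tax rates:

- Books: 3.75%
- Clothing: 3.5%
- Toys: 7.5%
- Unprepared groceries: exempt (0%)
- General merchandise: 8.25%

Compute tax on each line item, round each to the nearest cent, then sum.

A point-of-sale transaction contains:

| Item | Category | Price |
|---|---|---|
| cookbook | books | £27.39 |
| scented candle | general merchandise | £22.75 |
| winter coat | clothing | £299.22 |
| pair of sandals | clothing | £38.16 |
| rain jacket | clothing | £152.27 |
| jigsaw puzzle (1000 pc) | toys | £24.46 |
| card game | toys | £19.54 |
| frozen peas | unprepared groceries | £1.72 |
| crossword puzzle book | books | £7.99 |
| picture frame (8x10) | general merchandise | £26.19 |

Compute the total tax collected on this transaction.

Cookbook £27.39: books → 3.75% → £1.03
Scented candle £22.75: general merchandise → 8.25% → £1.88
Winter coat £299.22: clothing → 3.5% → £10.47
Pair of sandals £38.16: clothing → 3.5% → £1.34
Rain jacket £152.27: clothing → 3.5% → £5.33
Jigsaw puzzle (1000 pc) £24.46: toys → 7.5% → £1.83
Card game £19.54: toys → 7.5% → £1.47
Frozen peas £1.72: unprepared groceries → 0% → £0.00
Crossword puzzle book £7.99: books → 3.75% → £0.30
Picture frame (8x10) £26.19: general merchandise → 8.25% → £2.16
Total tax = £1.03 + £1.88 + £10.47 + £1.34 + £5.33 + £1.83 + £1.47 + £0.30 + £2.16 = £25.81

£25.81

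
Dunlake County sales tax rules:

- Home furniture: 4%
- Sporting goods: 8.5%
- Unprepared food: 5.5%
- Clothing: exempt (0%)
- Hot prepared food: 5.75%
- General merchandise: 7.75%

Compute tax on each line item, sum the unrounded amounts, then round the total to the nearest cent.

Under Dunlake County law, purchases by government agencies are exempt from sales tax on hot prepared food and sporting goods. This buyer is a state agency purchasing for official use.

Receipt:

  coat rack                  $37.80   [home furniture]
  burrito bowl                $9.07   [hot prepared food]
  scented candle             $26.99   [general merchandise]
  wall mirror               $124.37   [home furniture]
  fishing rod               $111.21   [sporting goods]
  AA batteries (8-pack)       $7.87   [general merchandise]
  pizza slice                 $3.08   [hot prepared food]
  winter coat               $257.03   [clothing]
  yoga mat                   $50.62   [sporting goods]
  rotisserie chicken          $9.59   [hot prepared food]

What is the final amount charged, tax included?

$646.82

Coat rack $37.80: home furniture → 4% → $1.512
Burrito bowl $9.07: hot prepared food, buyer-exempt → 0% → $0.00
Scented candle $26.99: general merchandise → 7.75% → $2.091725
Wall mirror $124.37: home furniture → 4% → $4.9748
Fishing rod $111.21: sporting goods, buyer-exempt → 0% → $0.00
AA batteries (8-pack) $7.87: general merchandise → 7.75% → $0.609925
Pizza slice $3.08: hot prepared food, buyer-exempt → 0% → $0.00
Winter coat $257.03: clothing → 0% → $0.00
Yoga mat $50.62: sporting goods, buyer-exempt → 0% → $0.00
Rotisserie chicken $9.59: hot prepared food, buyer-exempt → 0% → $0.00
Subtotal = $637.63; unrounded tax = $9.18845 → $9.19; total due = $646.82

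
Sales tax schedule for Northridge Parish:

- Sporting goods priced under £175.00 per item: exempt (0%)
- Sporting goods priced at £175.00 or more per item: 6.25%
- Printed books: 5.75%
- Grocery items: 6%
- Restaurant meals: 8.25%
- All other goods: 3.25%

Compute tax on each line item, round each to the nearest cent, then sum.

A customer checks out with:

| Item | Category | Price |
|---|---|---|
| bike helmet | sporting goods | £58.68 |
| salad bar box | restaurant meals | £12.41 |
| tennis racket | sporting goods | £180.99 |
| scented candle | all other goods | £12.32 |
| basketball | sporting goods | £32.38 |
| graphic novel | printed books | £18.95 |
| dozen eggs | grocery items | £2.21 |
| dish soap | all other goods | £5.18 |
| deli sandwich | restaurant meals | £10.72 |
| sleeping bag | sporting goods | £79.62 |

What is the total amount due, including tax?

Bike helmet £58.68: sporting goods, under £175.00 → 0% → £0.00
Salad bar box £12.41: restaurant meals → 8.25% → £1.02
Tennis racket £180.99: sporting goods, £175.00 or more → 6.25% → £11.31
Scented candle £12.32: all other goods → 3.25% → £0.40
Basketball £32.38: sporting goods, under £175.00 → 0% → £0.00
Graphic novel £18.95: printed books → 5.75% → £1.09
Dozen eggs £2.21: grocery items → 6% → £0.13
Dish soap £5.18: all other goods → 3.25% → £0.17
Deli sandwich £10.72: restaurant meals → 8.25% → £0.88
Sleeping bag £79.62: sporting goods, under £175.00 → 0% → £0.00
Subtotal = £413.46; tax = £15.00; total due = £428.46

£428.46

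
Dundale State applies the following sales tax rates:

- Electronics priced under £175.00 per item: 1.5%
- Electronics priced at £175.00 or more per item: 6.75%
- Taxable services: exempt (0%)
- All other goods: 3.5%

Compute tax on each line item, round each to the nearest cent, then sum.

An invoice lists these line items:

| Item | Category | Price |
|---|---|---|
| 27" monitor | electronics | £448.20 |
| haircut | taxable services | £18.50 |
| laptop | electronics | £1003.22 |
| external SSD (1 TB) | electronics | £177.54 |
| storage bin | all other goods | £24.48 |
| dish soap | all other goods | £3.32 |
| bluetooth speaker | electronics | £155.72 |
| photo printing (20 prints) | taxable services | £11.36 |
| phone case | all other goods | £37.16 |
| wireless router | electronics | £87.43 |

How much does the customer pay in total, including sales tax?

£2082.81

27" monitor £448.20: electronics, £175.00 or more → 6.75% → £30.25
Haircut £18.50: taxable services → 0% → £0.00
Laptop £1003.22: electronics, £175.00 or more → 6.75% → £67.72
External SSD (1 TB) £177.54: electronics, £175.00 or more → 6.75% → £11.98
Storage bin £24.48: all other goods → 3.5% → £0.86
Dish soap £3.32: all other goods → 3.5% → £0.12
Bluetooth speaker £155.72: electronics, under £175.00 → 1.5% → £2.34
Photo printing (20 prints) £11.36: taxable services → 0% → £0.00
Phone case £37.16: all other goods → 3.5% → £1.30
Wireless router £87.43: electronics, under £175.00 → 1.5% → £1.31
Subtotal = £1966.93; tax = £115.88; total due = £2082.81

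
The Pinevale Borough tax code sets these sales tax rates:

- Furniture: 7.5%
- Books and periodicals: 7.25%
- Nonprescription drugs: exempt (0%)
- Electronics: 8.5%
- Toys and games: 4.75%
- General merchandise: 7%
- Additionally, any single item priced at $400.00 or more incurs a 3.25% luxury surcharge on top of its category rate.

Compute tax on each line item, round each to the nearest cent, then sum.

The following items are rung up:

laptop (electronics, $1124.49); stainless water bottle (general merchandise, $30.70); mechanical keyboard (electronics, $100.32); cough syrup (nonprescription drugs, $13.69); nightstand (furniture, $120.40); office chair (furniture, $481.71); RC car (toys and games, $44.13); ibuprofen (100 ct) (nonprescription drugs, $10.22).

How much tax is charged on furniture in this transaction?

$60.81

Nightstand $120.40: furniture → 7.5% → $9.03
Office chair $481.71: furniture → 7.5% + 3.25% surcharge = 10.75% → $51.78
Tax on furniture = $9.03 + $51.78 = $60.81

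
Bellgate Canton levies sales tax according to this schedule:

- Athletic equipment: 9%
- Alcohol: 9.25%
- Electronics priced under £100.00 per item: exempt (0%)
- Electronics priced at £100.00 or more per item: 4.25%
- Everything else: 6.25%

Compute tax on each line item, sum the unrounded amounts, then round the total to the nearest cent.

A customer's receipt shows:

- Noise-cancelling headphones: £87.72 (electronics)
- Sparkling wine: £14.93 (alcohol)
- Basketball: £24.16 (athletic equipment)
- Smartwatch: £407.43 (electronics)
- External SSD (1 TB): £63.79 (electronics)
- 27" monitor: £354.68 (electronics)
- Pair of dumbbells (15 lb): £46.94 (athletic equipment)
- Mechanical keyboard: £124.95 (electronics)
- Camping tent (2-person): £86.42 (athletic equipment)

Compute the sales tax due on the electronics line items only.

£37.70

Noise-cancelling headphones £87.72: electronics, under £100.00 → 0% → £0.00
Smartwatch £407.43: electronics, £100.00 or more → 4.25% → £17.315775
External SSD (1 TB) £63.79: electronics, under £100.00 → 0% → £0.00
27" monitor £354.68: electronics, £100.00 or more → 4.25% → £15.0739
Mechanical keyboard £124.95: electronics, £100.00 or more → 4.25% → £5.310375
Tax on electronics: unrounded sum = £37.70005 → £37.70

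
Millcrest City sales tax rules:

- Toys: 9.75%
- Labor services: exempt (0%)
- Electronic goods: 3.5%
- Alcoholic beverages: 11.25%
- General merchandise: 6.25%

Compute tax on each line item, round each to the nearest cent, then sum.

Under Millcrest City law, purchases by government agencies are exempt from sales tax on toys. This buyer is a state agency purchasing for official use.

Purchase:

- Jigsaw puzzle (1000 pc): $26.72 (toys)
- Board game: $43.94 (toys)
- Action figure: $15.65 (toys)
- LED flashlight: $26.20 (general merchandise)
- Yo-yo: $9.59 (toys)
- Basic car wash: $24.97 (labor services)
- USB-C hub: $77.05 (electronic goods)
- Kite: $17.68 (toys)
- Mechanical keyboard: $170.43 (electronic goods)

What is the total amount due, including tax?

Jigsaw puzzle (1000 pc) $26.72: toys, buyer-exempt → 0% → $0.00
Board game $43.94: toys, buyer-exempt → 0% → $0.00
Action figure $15.65: toys, buyer-exempt → 0% → $0.00
LED flashlight $26.20: general merchandise → 6.25% → $1.64
Yo-yo $9.59: toys, buyer-exempt → 0% → $0.00
Basic car wash $24.97: labor services → 0% → $0.00
USB-C hub $77.05: electronic goods → 3.5% → $2.70
Kite $17.68: toys, buyer-exempt → 0% → $0.00
Mechanical keyboard $170.43: electronic goods → 3.5% → $5.97
Subtotal = $412.23; tax = $10.31; total due = $422.54

$422.54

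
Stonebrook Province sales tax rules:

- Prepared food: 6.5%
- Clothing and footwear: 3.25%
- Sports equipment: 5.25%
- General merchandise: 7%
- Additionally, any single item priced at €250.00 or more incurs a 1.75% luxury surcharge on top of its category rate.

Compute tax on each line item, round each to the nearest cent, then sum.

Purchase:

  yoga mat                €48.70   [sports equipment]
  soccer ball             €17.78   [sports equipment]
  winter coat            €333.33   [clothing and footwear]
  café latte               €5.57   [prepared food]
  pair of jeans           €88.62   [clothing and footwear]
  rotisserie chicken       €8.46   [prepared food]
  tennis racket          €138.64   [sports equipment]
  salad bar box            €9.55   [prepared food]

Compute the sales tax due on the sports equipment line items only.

€10.77

Yoga mat €48.70: sports equipment → 5.25% → €2.56
Soccer ball €17.78: sports equipment → 5.25% → €0.93
Tennis racket €138.64: sports equipment → 5.25% → €7.28
Tax on sports equipment = €2.56 + €0.93 + €7.28 = €10.77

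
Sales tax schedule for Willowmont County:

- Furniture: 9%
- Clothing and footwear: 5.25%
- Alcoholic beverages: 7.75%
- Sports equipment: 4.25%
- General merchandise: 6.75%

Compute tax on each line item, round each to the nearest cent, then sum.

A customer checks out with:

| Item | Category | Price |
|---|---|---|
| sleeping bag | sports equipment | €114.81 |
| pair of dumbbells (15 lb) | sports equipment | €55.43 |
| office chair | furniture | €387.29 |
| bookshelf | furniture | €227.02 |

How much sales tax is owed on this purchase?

€62.53

Sleeping bag €114.81: sports equipment → 4.25% → €4.88
Pair of dumbbells (15 lb) €55.43: sports equipment → 4.25% → €2.36
Office chair €387.29: furniture → 9% → €34.86
Bookshelf €227.02: furniture → 9% → €20.43
Total tax = €4.88 + €2.36 + €34.86 + €20.43 = €62.53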